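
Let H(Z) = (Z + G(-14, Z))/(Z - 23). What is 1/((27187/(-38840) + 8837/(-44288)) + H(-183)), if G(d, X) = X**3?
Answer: 22146878720/658867997151099 ≈ 3.3614e-5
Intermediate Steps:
H(Z) = (Z + Z**3)/(-23 + Z) (H(Z) = (Z + Z**3)/(Z - 23) = (Z + Z**3)/(-23 + Z))
1/((27187/(-38840) + 8837/(-44288)) + H(-183)) = 1/((27187/(-38840) + 8837/(-44288)) + (-183 + (-183)**3)/(-23 - 183)) = 1/((27187*(-1/38840) + 8837*(-1/44288)) + (-183 - 6128487)/(-206)) = 1/((-27187/38840 - 8837/44288) - 1/206*(-6128670)) = 1/(-193410867/215018240 + 3064335/103) = 1/(658867997151099/22146878720) = 22146878720/658867997151099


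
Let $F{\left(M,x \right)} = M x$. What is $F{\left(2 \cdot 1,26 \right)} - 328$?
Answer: $-276$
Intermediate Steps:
$F{\left(2 \cdot 1,26 \right)} - 328 = 2 \cdot 1 \cdot 26 - 328 = 2 \cdot 26 - 328 = 52 - 328 = -276$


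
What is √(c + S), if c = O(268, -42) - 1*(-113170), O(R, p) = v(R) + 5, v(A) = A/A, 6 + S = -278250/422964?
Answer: √562384185594870/70494 ≈ 336.41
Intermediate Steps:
S = -469339/70494 (S = -6 - 278250/422964 = -6 - 278250*1/422964 = -6 - 46375/70494 = -469339/70494 ≈ -6.6579)
v(A) = 1
O(R, p) = 6 (O(R, p) = 1 + 5 = 6)
c = 113176 (c = 6 - 1*(-113170) = 6 + 113170 = 113176)
√(c + S) = √(113176 - 469339/70494) = √(7977759605/70494) = √562384185594870/70494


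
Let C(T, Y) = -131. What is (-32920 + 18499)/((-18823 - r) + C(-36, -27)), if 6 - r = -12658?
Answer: 14421/31618 ≈ 0.45610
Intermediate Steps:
r = 12664 (r = 6 - 1*(-12658) = 6 + 12658 = 12664)
(-32920 + 18499)/((-18823 - r) + C(-36, -27)) = (-32920 + 18499)/((-18823 - 1*12664) - 131) = -14421/((-18823 - 12664) - 131) = -14421/(-31487 - 131) = -14421/(-31618) = -14421*(-1/31618) = 14421/31618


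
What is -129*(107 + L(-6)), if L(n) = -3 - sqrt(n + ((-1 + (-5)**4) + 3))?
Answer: -13416 + 387*sqrt(69) ≈ -10201.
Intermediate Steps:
L(n) = -3 - sqrt(627 + n) (L(n) = -3 - sqrt(n + ((-1 + 625) + 3)) = -3 - sqrt(n + (624 + 3)) = -3 - sqrt(n + 627) = -3 - sqrt(627 + n))
-129*(107 + L(-6)) = -129*(107 + (-3 - sqrt(627 - 6))) = -129*(107 + (-3 - sqrt(621))) = -129*(107 + (-3 - 3*sqrt(69))) = -129*(104 - 3*sqrt(69)) = -13416 + 387*sqrt(69)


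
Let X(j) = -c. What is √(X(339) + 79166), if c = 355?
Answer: √78811 ≈ 280.73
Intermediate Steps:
X(j) = -355 (X(j) = -1*355 = -355)
√(X(339) + 79166) = √(-355 + 79166) = √78811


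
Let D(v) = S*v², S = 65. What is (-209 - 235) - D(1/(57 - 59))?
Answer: -1841/4 ≈ -460.25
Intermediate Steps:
D(v) = 65*v²
(-209 - 235) - D(1/(57 - 59)) = (-209 - 235) - 65*(1/(57 - 59))² = -444 - 65*(1/(-2))² = -444 - 65*(-½)² = -444 - 65/4 = -1841/4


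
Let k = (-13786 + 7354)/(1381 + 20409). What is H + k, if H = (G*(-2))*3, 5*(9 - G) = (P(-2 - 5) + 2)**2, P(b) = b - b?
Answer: -107850/2179 ≈ -49.495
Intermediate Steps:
P(b) = 0
G = 41/5 (G = 9 - (0 + 2)**2/5 = 9 - 1/5*2**2 = 9 - 1/5*4 = 9 - 4/5 = 41/5 ≈ 8.2000)
k = -3216/10895 (k = -6432/21790 = -6432*1/21790 = -3216/10895 ≈ -0.29518)
H = -246/5 (H = ((41/5)*(-2))*3 = -82/5*3 = -246/5 ≈ -49.200)
H + k = -246/5 - 3216/10895 = -107850/2179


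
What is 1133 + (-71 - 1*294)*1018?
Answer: -370437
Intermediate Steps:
1133 + (-71 - 1*294)*1018 = 1133 + (-71 - 294)*1018 = 1133 - 365*1018 = 1133 - 371570 = -370437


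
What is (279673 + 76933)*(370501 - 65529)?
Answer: 108754845032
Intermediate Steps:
(279673 + 76933)*(370501 - 65529) = 356606*304972 = 108754845032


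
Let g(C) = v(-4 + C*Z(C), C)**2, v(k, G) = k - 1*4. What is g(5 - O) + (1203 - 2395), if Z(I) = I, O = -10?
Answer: 45897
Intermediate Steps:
v(k, G) = -4 + k (v(k, G) = k - 4 = -4 + k)
g(C) = (-8 + C**2)**2 (g(C) = (-4 + (-4 + C*C))**2 = (-4 + (-4 + C**2))**2 = (-8 + C**2)**2)
g(5 - O) + (1203 - 2395) = (-8 + (5 - 1*(-10))**2)**2 + (1203 - 2395) = (-8 + (5 + 10)**2)**2 - 1192 = (-8 + 15**2)**2 - 1192 = (-8 + 225)**2 - 1192 = 217**2 - 1192 = 47089 - 1192 = 45897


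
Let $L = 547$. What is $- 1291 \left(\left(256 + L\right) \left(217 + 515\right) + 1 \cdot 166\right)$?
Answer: $-759058942$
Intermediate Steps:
$- 1291 \left(\left(256 + L\right) \left(217 + 515\right) + 1 \cdot 166\right) = - 1291 \left(\left(256 + 547\right) \left(217 + 515\right) + 1 \cdot 166\right) = - 1291 \left(803 \cdot 732 + 166\right) = - 1291 \left(587796 + 166\right) = \left(-1291\right) 587962 = -759058942$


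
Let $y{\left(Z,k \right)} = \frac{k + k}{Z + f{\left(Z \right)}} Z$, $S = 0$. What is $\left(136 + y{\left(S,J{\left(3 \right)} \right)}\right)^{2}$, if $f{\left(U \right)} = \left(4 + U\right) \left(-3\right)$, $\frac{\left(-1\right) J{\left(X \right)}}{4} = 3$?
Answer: $18496$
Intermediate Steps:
$J{\left(X \right)} = -12$ ($J{\left(X \right)} = \left(-4\right) 3 = -12$)
$f{\left(U \right)} = -12 - 3 U$
$y{\left(Z,k \right)} = \frac{2 Z k}{-12 - 2 Z}$ ($y{\left(Z,k \right)} = \frac{k + k}{Z - \left(12 + 3 Z\right)} Z = \frac{2 k}{-12 - 2 Z} Z = \frac{2 Z k}{-12 - 2 Z}$)
$\left(136 + y{\left(S,J{\left(3 \right)} \right)}\right)^{2} = \left(136 - 0 \left(-12\right) \frac{1}{6 + 0}\right)^{2} = \left(136 - 0 \left(-12\right) \frac{1}{6}\right)^{2} = \left(136 + 0\right)^{2} = 136^{2} = 18496$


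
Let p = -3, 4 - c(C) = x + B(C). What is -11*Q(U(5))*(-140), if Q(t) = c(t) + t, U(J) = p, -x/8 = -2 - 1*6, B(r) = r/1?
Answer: -92400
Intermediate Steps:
B(r) = r (B(r) = r*1 = r)
x = 64 (x = -8*(-2 - 1*6) = -8*(-2 - 6) = -8*(-8) = 64)
c(C) = -60 - C (c(C) = 4 - (64 + C) = 4 + (-64 - C) = -60 - C)
U(J) = -3
Q(t) = -60 (Q(t) = (-60 - t) + t = -60)
-11*Q(U(5))*(-140) = -11*(-60)*(-140) = 660*(-140) = -92400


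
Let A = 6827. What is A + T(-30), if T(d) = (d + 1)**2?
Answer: 7668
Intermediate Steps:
T(d) = (1 + d)**2
A + T(-30) = 6827 + (1 - 30)**2 = 6827 + (-29)**2 = 6827 + 841 = 7668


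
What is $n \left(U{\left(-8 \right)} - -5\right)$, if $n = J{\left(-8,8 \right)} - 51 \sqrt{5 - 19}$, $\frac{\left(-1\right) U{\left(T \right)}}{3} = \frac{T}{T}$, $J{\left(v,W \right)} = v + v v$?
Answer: $112 - 102 i \sqrt{14} \approx 112.0 - 381.65 i$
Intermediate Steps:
$J{\left(v,W \right)} = v + v^{2}$
$U{\left(T \right)} = -3$ ($U{\left(T \right)} = - 3 \frac{T}{T} = \left(-3\right) 1 = -3$)
$n = 56 - 51 i \sqrt{14}$ ($n = - 8 \left(1 - 8\right) - 51 \sqrt{5 - 19} = \left(-8\right) \left(-7\right) - 51 \sqrt{-14} = 56 - 51 i \sqrt{14} \approx 56.0 - 190.82 i$)
$n \left(U{\left(-8 \right)} - -5\right) = \left(56 - 51 i \sqrt{14}\right) \left(-3 - -5\right) = \left(56 - 51 i \sqrt{14}\right) \left(-3 + 5\right) = \left(56 - 51 i \sqrt{14}\right) 2 = 112 - 102 i \sqrt{14}$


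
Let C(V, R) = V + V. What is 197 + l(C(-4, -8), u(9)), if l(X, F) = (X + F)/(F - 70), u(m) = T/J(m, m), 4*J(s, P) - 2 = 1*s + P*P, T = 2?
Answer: 158479/804 ≈ 197.11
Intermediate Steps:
J(s, P) = ½ + s/4 + P²/4 (J(s, P) = ½ + (1*s + P*P)/4 = ½ + (s + P²)/4 = ½ + (s/4 + P²/4) = ½ + s/4 + P²/4)
u(m) = 2/(½ + m/4 + m²/4)
C(V, R) = 2*V
l(X, F) = (F + X)/(-70 + F)
197 + l(C(-4, -8), u(9)) = 197 + (8/(2 + 9 + 9²) + 2*(-4))/(-70 + 8/(2 + 9 + 9²)) = 197 + (8/(2 + 9 + 81) - 8)/(-70 + 8/(2 + 9 + 81)) = 197 + (8/92 - 8)/(-70 + 8/92) = 197 + (8*(1/92) - 8)/(-70 + 8*(1/92)) = 197 + (2/23 - 8)/(-70 + 2/23) = 197 - 182/23/(-1608/23) = 197 - 23/1608*(-182/23) = 197 + 91/804 = 158479/804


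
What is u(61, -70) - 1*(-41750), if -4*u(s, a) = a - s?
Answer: 167131/4 ≈ 41783.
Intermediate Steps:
u(s, a) = -a/4 + s/4 (u(s, a) = -(a - s)/4 = -a/4 + s/4)
u(61, -70) - 1*(-41750) = (-¼*(-70) + (¼)*61) - 1*(-41750) = (35/2 + 61/4) + 41750 = 131/4 + 41750 = 167131/4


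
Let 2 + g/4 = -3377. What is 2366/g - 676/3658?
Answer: -143481/398722 ≈ -0.35985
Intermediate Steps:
g = -13516 (g = -8 + 4*(-3377) = -8 - 13508 = -13516)
2366/g - 676/3658 = 2366/(-13516) - 676/3658 = 2366*(-1/13516) - 676*1/3658 = -1183/6758 - 338/1829 = -143481/398722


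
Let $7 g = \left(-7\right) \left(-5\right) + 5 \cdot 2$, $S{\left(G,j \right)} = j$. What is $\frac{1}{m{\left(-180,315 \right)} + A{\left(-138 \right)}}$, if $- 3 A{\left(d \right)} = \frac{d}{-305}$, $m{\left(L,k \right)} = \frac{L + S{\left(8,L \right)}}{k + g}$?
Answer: $- \frac{1525}{1938} \approx -0.78689$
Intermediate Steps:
$g = \frac{45}{7}$ ($g = \frac{\left(-7\right) \left(-5\right) + 5 \cdot 2}{7} = \frac{35 + 10}{7} = \frac{1}{7} \cdot 45 = \frac{45}{7} \approx 6.4286$)
$m{\left(L,k \right)} = \frac{2 L}{\frac{45}{7} + k}$ ($m{\left(L,k \right)} = \frac{L + L}{k + \frac{45}{7}} = \frac{2 L}{\frac{45}{7} + k}$)
$A{\left(d \right)} = \frac{d}{915}$ ($A{\left(d \right)} = - \frac{d \frac{1}{-305}}{3} = - \frac{d \left(- \frac{1}{305}\right)}{3} = - \frac{\left(- \frac{1}{305}\right) d}{3} = \frac{d}{915}$)
$\frac{1}{m{\left(-180,315 \right)} + A{\left(-138 \right)}} = \frac{1}{14 \left(-180\right) \frac{1}{45 + 7 \cdot 315} + \frac{1}{915} \left(-138\right)} = \frac{1}{14 \left(-180\right) \frac{1}{45 + 2205} - \frac{46}{305}} = \frac{1}{14 \left(-180\right) \frac{1}{2250} - \frac{46}{305}} = \frac{1}{- \frac{28}{25} - \frac{46}{305}} = \frac{1}{- \frac{1938}{1525}} = - \frac{1525}{1938}$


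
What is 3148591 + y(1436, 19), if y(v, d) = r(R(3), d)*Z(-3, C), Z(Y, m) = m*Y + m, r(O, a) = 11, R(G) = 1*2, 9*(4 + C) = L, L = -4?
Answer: 28338199/9 ≈ 3.1487e+6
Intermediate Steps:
C = -40/9 (C = -4 + (⅑)*(-4) = -4 - 4/9 = -40/9 ≈ -4.4444)
R(G) = 2
Z(Y, m) = m + Y*m (Z(Y, m) = Y*m + m = m + Y*m)
y(v, d) = 880/9 (y(v, d) = 11*(-40*(1 - 3)/9) = 11*(-40/9*(-2)) = 11*(80/9) = 880/9)
3148591 + y(1436, 19) = 3148591 + 880/9 = 28338199/9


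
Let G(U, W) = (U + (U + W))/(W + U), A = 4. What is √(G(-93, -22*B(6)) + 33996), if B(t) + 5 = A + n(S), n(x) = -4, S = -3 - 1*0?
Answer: 8*√153493/17 ≈ 184.37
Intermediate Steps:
S = -3 (S = -3 + 0 = -3)
B(t) = -5 (B(t) = -5 + (4 - 4) = -5 + 0 = -5)
G(U, W) = (W + 2*U)/(U + W)
√(G(-93, -22*B(6)) + 33996) = √((-22*(-5) + 2*(-93))/(-93 - 22*(-5)) + 33996) = √((110 - 186)/(-93 + 110) + 33996) = √(-76/17 + 33996) = √(577856/17) = 8*√153493/17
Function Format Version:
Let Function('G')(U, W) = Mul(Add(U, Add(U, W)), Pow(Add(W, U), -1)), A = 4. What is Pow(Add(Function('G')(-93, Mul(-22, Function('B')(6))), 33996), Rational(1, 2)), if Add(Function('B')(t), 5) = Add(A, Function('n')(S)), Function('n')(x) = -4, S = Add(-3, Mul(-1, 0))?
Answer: Mul(Rational(8, 17), Pow(153493, Rational(1, 2))) ≈ 184.37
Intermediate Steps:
S = -3 (S = Add(-3, 0) = -3)
Function('B')(t) = -5 (Function('B')(t) = Add(-5, Add(4, -4)) = Add(-5, 0) = -5)
Function('G')(U, W) = Mul(Pow(Add(U, W), -1), Add(W, Mul(2, U))) (Function('G')(U, W) = Mul(Add(W, Mul(2, U)), Pow(Add(U, W), -1)) = Mul(Pow(Add(U, W), -1), Add(W, Mul(2, U))))
Pow(Add(Function('G')(-93, Mul(-22, Function('B')(6))), 33996), Rational(1, 2)) = Pow(Add(Mul(Pow(Add(-93, Mul(-22, -5)), -1), Add(Mul(-22, -5), Mul(2, -93))), 33996), Rational(1, 2)) = Pow(Add(Mul(Pow(Add(-93, 110), -1), Add(110, -186)), 33996), Rational(1, 2)) = Pow(Add(Mul(Pow(17, -1), -76), 33996), Rational(1, 2)) = Pow(Add(Mul(Rational(1, 17), -76), 33996), Rational(1, 2)) = Pow(Add(Rational(-76, 17), 33996), Rational(1, 2)) = Pow(Rational(577856, 17), Rational(1, 2)) = Mul(Rational(8, 17), Pow(153493, Rational(1, 2)))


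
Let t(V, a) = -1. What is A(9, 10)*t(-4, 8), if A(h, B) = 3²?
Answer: -9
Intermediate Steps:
A(h, B) = 9
A(9, 10)*t(-4, 8) = 9*(-1) = -9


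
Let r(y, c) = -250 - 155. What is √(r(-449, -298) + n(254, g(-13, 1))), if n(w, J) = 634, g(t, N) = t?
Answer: √229 ≈ 15.133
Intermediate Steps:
r(y, c) = -405
√(r(-449, -298) + n(254, g(-13, 1))) = √(-405 + 634) = √229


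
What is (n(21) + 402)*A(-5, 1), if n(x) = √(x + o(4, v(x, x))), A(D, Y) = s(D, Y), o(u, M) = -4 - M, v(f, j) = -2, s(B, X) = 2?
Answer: 804 + 2*√19 ≈ 812.72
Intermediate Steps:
A(D, Y) = 2
n(x) = √(-2 + x) (n(x) = √(x + (-4 - 1*(-2))) = √(x + (-4 + 2)) = √(x - 2) = √(-2 + x))
(n(21) + 402)*A(-5, 1) = (√(-2 + 21) + 402)*2 = (√19 + 402)*2 = (402 + √19)*2 = 804 + 2*√19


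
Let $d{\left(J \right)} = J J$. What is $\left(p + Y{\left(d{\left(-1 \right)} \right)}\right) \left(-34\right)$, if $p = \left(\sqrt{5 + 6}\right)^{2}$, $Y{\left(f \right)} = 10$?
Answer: $-714$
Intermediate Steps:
$d{\left(J \right)} = J^{2}$
$p = 11$ ($p = \left(\sqrt{11}\right)^{2} = 11$)
$\left(p + Y{\left(d{\left(-1 \right)} \right)}\right) \left(-34\right) = \left(11 + 10\right) \left(-34\right) = 21 \left(-34\right) = -714$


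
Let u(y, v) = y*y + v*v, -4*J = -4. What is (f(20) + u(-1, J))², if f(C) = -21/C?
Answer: 361/400 ≈ 0.90250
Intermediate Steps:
J = 1 (J = -¼*(-4) = 1)
u(y, v) = v² + y² (u(y, v) = y² + v² = v² + y²)
(f(20) + u(-1, J))² = (-21/20 + (1² + (-1)²))² = (-21*1/20 + (1 + 1))² = (-21/20 + 2)² = (19/20)² = 361/400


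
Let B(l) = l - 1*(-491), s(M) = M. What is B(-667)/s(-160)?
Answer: 11/10 ≈ 1.1000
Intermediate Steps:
B(l) = 491 + l (B(l) = l + 491 = 491 + l)
B(-667)/s(-160) = (491 - 667)/(-160) = -176*(-1/160) = 11/10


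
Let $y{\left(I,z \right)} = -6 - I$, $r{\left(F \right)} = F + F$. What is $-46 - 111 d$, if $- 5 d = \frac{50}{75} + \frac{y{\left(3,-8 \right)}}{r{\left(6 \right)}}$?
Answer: $- \frac{957}{20} \approx -47.85$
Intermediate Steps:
$r{\left(F \right)} = 2 F$
$d = \frac{1}{60}$ ($d = - \frac{\frac{50}{75} + \frac{-6 - 3}{2 \cdot 6}}{5} = - \frac{50 \cdot \frac{1}{75} + \frac{-6 - 3}{12}}{5} = - \frac{\frac{2}{3} - \frac{3}{4}}{5} = \left(- \frac{1}{5}\right) \left(- \frac{1}{12}\right) = \frac{1}{60} \approx 0.016667$)
$-46 - 111 d = -46 - \frac{37}{20} = - \frac{957}{20}$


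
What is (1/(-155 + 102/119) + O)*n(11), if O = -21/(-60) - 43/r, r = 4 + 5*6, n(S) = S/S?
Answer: -337949/366860 ≈ -0.92119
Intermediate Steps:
n(S) = 1
r = 34 (r = 4 + 30 = 34)
O = -311/340 (O = -21/(-60) - 43/34 = -21*(-1/60) - 43*1/34 = 7/20 - 43/34 = -311/340 ≈ -0.91471)
(1/(-155 + 102/119) + O)*n(11) = (1/(-155 + 102/119) - 311/340)*1 = (1/(-155 + 102*(1/119)) - 311/340)*1 = (1/(-155 + 6/7) - 311/340)*1 = (1/(-1079/7) - 311/340)*1 = (-7/1079 - 311/340)*1 = -337949/366860*1 = -337949/366860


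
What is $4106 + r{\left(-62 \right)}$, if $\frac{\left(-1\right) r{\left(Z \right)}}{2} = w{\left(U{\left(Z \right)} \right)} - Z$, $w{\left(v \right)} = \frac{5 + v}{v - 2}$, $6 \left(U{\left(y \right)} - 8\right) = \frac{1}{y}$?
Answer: $\frac{8874172}{2231} \approx 3977.7$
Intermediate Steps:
$U{\left(y \right)} = 8 + \frac{1}{6 y}$
$w{\left(v \right)} = \frac{5 + v}{-2 + v}$
$r{\left(Z \right)} = 2 Z - \frac{2 \left(13 + \frac{1}{6 Z}\right)}{6 + \frac{1}{6 Z}}$ ($r{\left(Z \right)} = - 2 \left(\frac{5 + \left(8 + \frac{1}{6 Z}\right)}{-2 + \left(8 + \frac{1}{6 Z}\right)} - Z\right) = - 2 \left(\frac{13 + \frac{1}{6 Z}}{6 + \frac{1}{6 Z}} - Z\right) = - 2 \left(- Z + \frac{13 + \frac{1}{6 Z}}{6 + \frac{1}{6 Z}}\right) = 2 Z - \frac{2 \left(13 + \frac{1}{6 Z}\right)}{6 + \frac{1}{6 Z}}$)
$4106 + r{\left(-62 \right)} = 4106 + \frac{2 \left(-1 - -4774 + 36 \left(-62\right)^{2}\right)}{1 + 36 \left(-62\right)} = 4106 + \frac{2 \left(-1 + 4774 + 36 \cdot 3844\right)}{1 - 2232} = 4106 + \frac{2 \left(-1 + 4774 + 138384\right)}{-2231} = 4106 + 2 \left(- \frac{1}{2231}\right) 143157 = 4106 - \frac{286314}{2231} = \frac{8874172}{2231}$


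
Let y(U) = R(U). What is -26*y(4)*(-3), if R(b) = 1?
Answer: 78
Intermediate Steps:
y(U) = 1
-26*y(4)*(-3) = -26*1*(-3) = -26*(-3) = 78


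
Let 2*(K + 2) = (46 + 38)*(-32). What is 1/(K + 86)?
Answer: -1/1260 ≈ -0.00079365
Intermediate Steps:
K = -1346 (K = -2 + ((46 + 38)*(-32))/2 = -2 + (84*(-32))/2 = -2 + (½)*(-2688) = -2 - 1344 = -1346)
1/(K + 86) = 1/(-1346 + 86) = 1/(-1260) = -1/1260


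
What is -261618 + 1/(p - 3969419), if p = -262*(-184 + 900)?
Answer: -1087548903799/4157011 ≈ -2.6162e+5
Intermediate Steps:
p = -187592 (p = -262*716 = -187592)
-261618 + 1/(p - 3969419) = -261618 + 1/(-187592 - 3969419) = -261618 + 1/(-4157011) = -261618 - 1/4157011 = -1087548903799/4157011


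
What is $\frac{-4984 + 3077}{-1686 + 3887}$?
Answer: $- \frac{1907}{2201} \approx -0.86642$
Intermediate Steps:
$\frac{-4984 + 3077}{-1686 + 3887} = - \frac{1907}{2201}$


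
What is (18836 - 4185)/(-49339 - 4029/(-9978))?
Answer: -48729226/164100171 ≈ -0.29695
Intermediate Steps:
(18836 - 4185)/(-49339 - 4029/(-9978)) = 14651/(-49339 - 4029*(-1/9978)) = 14651/(-49339 + 1343/3326) = 14651/(-164100171/3326) = 14651*(-3326/164100171) = -48729226/164100171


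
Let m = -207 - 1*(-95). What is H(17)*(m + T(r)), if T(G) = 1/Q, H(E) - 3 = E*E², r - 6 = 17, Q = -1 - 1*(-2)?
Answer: -545676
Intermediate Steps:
Q = 1 (Q = -1 + 2 = 1)
r = 23 (r = 6 + 17 = 23)
H(E) = 3 + E³ (H(E) = 3 + E*E² = 3 + E³)
m = -112 (m = -207 + 95 = -112)
T(G) = 1 (T(G) = 1/1 = 1)
H(17)*(m + T(r)) = (3 + 17³)*(-112 + 1) = (3 + 4913)*(-111) = 4916*(-111) = -545676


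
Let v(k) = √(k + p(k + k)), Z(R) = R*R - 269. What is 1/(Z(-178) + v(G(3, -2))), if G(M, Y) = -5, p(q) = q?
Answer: 6283/197380448 - I*√15/986902240 ≈ 3.1832e-5 - 3.9244e-9*I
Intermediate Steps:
Z(R) = -269 + R² (Z(R) = R² - 269 = -269 + R²)
v(k) = √3*√k (v(k) = √(k + (k + k)) = √(k + 2*k) = √(3*k) = √3*√k)
1/(Z(-178) + v(G(3, -2))) = 1/((-269 + (-178)²) + √3*√(-5)) = 1/((-269 + 31684) + √3*(I*√5)) = 1/(31415 + I*√15)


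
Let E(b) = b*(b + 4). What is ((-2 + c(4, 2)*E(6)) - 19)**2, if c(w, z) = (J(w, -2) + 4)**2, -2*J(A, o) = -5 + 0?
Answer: 6320196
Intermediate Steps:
J(A, o) = 5/2 (J(A, o) = -(-5 + 0)/2 = -1/2*(-5) = 5/2)
c(w, z) = 169/4 (c(w, z) = (5/2 + 4)**2 = (13/2)**2 = 169/4)
E(b) = b*(4 + b)
((-2 + c(4, 2)*E(6)) - 19)**2 = ((-2 + 169*(6*(4 + 6))/4) - 19)**2 = ((-2 + 169*(6*10)/4) - 19)**2 = ((-2 + (169/4)*60) - 19)**2 = ((-2 + 2535) - 19)**2 = (2533 - 19)**2 = 2514**2 = 6320196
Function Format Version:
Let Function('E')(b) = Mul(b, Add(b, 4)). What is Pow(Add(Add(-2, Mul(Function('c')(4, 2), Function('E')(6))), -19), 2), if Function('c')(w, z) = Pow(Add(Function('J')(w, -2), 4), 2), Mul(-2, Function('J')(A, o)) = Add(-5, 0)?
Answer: 6320196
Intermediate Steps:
Function('J')(A, o) = Rational(5, 2) (Function('J')(A, o) = Mul(Rational(-1, 2), Add(-5, 0)) = Mul(Rational(-1, 2), -5) = Rational(5, 2))
Function('c')(w, z) = Rational(169, 4) (Function('c')(w, z) = Pow(Add(Rational(5, 2), 4), 2) = Pow(Rational(13, 2), 2) = Rational(169, 4))
Function('E')(b) = Mul(b, Add(4, b))
Pow(Add(Add(-2, Mul(Function('c')(4, 2), Function('E')(6))), -19), 2) = Pow(Add(Add(-2, Mul(Rational(169, 4), Mul(6, Add(4, 6)))), -19), 2) = Pow(Add(Add(-2, Mul(Rational(169, 4), Mul(6, 10))), -19), 2) = Pow(Add(Add(-2, Mul(Rational(169, 4), 60)), -19), 2) = Pow(Add(Add(-2, 2535), -19), 2) = Pow(Add(2533, -19), 2) = Pow(2514, 2) = 6320196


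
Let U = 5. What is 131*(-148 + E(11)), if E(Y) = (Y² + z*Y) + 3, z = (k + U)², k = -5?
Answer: -3144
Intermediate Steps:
z = 0 (z = (-5 + 5)² = 0² = 0)
E(Y) = 3 + Y² (E(Y) = (Y² + 0*Y) + 3 = (Y² + 0) + 3 = Y² + 3 = 3 + Y²)
131*(-148 + E(11)) = 131*(-148 + (3 + 11²)) = 131*(-148 + (3 + 121)) = 131*(-148 + 124) = 131*(-24) = -3144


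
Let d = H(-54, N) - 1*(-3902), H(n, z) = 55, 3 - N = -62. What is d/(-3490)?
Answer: -3957/3490 ≈ -1.1338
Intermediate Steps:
N = 65 (N = 3 - 1*(-62) = 3 + 62 = 65)
d = 3957 (d = 55 - 1*(-3902) = 55 + 3902 = 3957)
d/(-3490) = 3957/(-3490) = 3957*(-1/3490) = -3957/3490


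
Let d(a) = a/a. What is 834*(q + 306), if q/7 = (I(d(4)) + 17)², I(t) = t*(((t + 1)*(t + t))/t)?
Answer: 2829762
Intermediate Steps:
d(a) = 1
I(t) = t*(2 + 2*t) (I(t) = t*(((1 + t)*(2*t))/t) = t*((2*t*(1 + t))/t) = t*(2 + 2*t))
q = 3087 (q = 7*(2*1*(1 + 1) + 17)² = 7*(2*1*2 + 17)² = 7*(4 + 17)² = 7*21² = 7*441 = 3087)
834*(q + 306) = 834*(3087 + 306) = 834*3393 = 2829762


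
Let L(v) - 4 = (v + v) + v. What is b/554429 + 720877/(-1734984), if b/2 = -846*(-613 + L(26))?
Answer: 1159124730535/961925444136 ≈ 1.2050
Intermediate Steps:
L(v) = 4 + 3*v (L(v) = 4 + ((v + v) + v) = 4 + (2*v + v) = 4 + 3*v)
b = 898452 (b = 2*(-846*(-613 + (4 + 3*26))) = 2*(-846*(-613 + (4 + 78))) = 2*(-846*(-613 + 82)) = 2*(-846*(-531)) = 2*449226 = 898452)
b/554429 + 720877/(-1734984) = 898452/554429 + 720877/(-1734984) = 898452*(1/554429) + 720877*(-1/1734984) = 898452/554429 - 720877/1734984 = 1159124730535/961925444136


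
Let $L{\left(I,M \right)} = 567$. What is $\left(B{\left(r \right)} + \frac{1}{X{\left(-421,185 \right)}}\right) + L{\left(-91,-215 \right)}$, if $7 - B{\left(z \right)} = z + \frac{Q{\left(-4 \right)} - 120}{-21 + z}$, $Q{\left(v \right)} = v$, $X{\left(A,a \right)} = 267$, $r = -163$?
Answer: $\frac{9043603}{12282} \approx 736.33$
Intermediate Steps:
$B{\left(z \right)} = 7 - z + \frac{124}{-21 + z}$ ($B{\left(z \right)} = 7 - \left(z + \frac{-4 - 120}{-21 + z}\right) = 7 - \left(z - \frac{124}{-21 + z}\right) = 7 - z + \frac{124}{-21 + z}$)
$\left(B{\left(r \right)} + \frac{1}{X{\left(-421,185 \right)}}\right) + L{\left(-91,-215 \right)} = \left(\frac{-23 - \left(-163\right)^{2} + 28 \left(-163\right)}{-21 - 163} + \frac{1}{267}\right) + 567 = \left(\frac{-23 - 26569 - 4564}{-184} + \frac{1}{267}\right) + 567 = \left(- \frac{-23 - 26569 - 4564}{184} + \frac{1}{267}\right) + 567 = \left(\left(- \frac{1}{184}\right) \left(-31156\right) + \frac{1}{267}\right) + 567 = \left(\frac{7789}{46} + \frac{1}{267}\right) + 567 = \frac{2079709}{12282} + 567 = \frac{9043603}{12282}$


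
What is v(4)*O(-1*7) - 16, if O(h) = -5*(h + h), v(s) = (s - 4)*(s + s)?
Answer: -16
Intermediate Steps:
v(s) = 2*s*(-4 + s) (v(s) = (-4 + s)*(2*s) = 2*s*(-4 + s))
O(h) = -10*h
v(4)*O(-1*7) - 16 = (2*4*(-4 + 4))*(-(-10)*7) - 16 = (2*4*0)*(-10*(-7)) - 16 = 0*70 - 16 = 0 - 16 = -16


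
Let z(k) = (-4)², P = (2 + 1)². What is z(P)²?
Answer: 256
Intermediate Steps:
P = 9 (P = 3² = 9)
z(k) = 16
z(P)² = 16² = 256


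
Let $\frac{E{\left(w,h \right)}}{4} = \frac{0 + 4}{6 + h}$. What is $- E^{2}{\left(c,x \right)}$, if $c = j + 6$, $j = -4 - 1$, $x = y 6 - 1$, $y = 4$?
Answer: $- \frac{256}{841} \approx -0.3044$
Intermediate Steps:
$x = 23$ ($x = 4 \cdot 6 - 1 = 24 - 1 = 23$)
$j = -5$ ($j = -4 - 1 = -5$)
$c = 1$ ($c = -5 + 6 = 1$)
$E{\left(w,h \right)} = \frac{16}{6 + h}$ ($E{\left(w,h \right)} = 4 \frac{0 + 4}{6 + h} = 4 \frac{4}{6 + h} = \frac{16}{6 + h}$)
$- E^{2}{\left(c,x \right)} = - \left(\frac{16}{6 + 23}\right)^{2} = - \left(\frac{16}{29}\right)^{2} = \left(-1\right) \frac{256}{841} = - \frac{256}{841}$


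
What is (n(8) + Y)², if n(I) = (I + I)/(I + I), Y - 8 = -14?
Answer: 25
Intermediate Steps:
Y = -6 (Y = 8 - 14 = -6)
n(I) = 1 (n(I) = (2*I)/((2*I)) = (2*I)*(1/(2*I)) = 1)
(n(8) + Y)² = (1 - 6)² = (-5)² = 25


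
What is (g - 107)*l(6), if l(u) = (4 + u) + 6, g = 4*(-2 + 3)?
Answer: -1648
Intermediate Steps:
g = 4 (g = 4*1 = 4)
l(u) = 10 + u
(g - 107)*l(6) = (4 - 107)*(10 + 6) = -103*16 = -1648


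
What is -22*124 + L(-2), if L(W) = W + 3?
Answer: -2727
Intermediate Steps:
L(W) = 3 + W
-22*124 + L(-2) = -22*124 + (3 - 2) = -2728 + 1 = -2727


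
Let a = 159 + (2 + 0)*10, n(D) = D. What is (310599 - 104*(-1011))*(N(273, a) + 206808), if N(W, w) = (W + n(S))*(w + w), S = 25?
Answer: 130332104556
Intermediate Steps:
a = 179 (a = 159 + 2*10 = 159 + 20 = 179)
N(W, w) = 2*w*(25 + W) (N(W, w) = (W + 25)*(w + w) = (25 + W)*(2*w) = 2*w*(25 + W))
(310599 - 104*(-1011))*(N(273, a) + 206808) = (310599 - 104*(-1011))*(2*179*(25 + 273) + 206808) = (310599 + 105144)*(2*179*298 + 206808) = 415743*(106684 + 206808) = 415743*313492 = 130332104556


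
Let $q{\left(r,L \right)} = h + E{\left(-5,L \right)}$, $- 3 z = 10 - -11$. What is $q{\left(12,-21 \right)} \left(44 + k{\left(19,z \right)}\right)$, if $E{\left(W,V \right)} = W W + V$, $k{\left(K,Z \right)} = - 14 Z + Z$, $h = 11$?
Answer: $2025$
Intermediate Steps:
$z = -7$ ($z = - \frac{10 - -11}{3} = - \frac{10 + 11}{3} = \left(- \frac{1}{3}\right) 21 = -7$)
$k{\left(K,Z \right)} = - 13 Z$
$E{\left(W,V \right)} = V + W^{2}$ ($E{\left(W,V \right)} = W^{2} + V = V + W^{2}$)
$q{\left(r,L \right)} = 36 + L$ ($q{\left(r,L \right)} = 11 + \left(L + \left(-5\right)^{2}\right) = 11 + \left(L + 25\right) = 11 + \left(25 + L\right) = 36 + L$)
$q{\left(12,-21 \right)} \left(44 + k{\left(19,z \right)}\right) = \left(36 - 21\right) \left(44 - -91\right) = 15 \left(44 + 91\right) = 15 \cdot 135 = 2025$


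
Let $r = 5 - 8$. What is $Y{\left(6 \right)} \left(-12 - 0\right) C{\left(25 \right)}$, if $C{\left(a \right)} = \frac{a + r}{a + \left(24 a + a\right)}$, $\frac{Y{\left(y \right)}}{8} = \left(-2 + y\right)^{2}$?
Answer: $- \frac{16896}{325} \approx -51.988$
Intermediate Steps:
$Y{\left(y \right)} = 8 \left(-2 + y\right)^{2}$
$r = -3$
$C{\left(a \right)} = \frac{-3 + a}{26 a}$ ($C{\left(a \right)} = \frac{a - 3}{a + \left(24 a + a\right)} = \frac{-3 + a}{a + 25 a} = \frac{-3 + a}{26 a}$)
$Y{\left(6 \right)} \left(-12 - 0\right) C{\left(25 \right)} = 8 \left(-2 + 6\right)^{2} \left(-12 - 0\right) \frac{-3 + 25}{26 \cdot 25} = 8 \cdot 4^{2} \left(-12 + 0\right) \frac{1}{26} \cdot \frac{1}{25} \cdot 22 = 8 \cdot 16 \left(-12\right) \frac{11}{325} = 128 \left(-12\right) \frac{11}{325} = \left(-1536\right) \frac{11}{325} = - \frac{16896}{325}$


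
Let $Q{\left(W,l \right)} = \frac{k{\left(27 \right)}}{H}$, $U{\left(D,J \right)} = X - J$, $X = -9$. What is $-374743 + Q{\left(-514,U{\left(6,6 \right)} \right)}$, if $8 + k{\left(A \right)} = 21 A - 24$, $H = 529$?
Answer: $- \frac{198238512}{529} \approx -3.7474 \cdot 10^{5}$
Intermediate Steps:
$U{\left(D,J \right)} = -9 - J$
$k{\left(A \right)} = -32 + 21 A$ ($k{\left(A \right)} = -8 + \left(21 A - 24\right) = -8 + \left(-24 + 21 A\right) = -32 + 21 A$)
$Q{\left(W,l \right)} = \frac{535}{529}$ ($Q{\left(W,l \right)} = \frac{-32 + 21 \cdot 27}{529} = \left(-32 + 567\right) \frac{1}{529} = 535 \cdot \frac{1}{529} = \frac{535}{529}$)
$-374743 + Q{\left(-514,U{\left(6,6 \right)} \right)} = -374743 + \frac{535}{529} = - \frac{198238512}{529}$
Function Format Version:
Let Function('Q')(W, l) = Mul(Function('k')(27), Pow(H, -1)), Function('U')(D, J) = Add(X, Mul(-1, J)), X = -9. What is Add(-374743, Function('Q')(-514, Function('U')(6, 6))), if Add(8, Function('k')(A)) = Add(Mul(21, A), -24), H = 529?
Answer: Rational(-198238512, 529) ≈ -3.7474e+5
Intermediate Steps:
Function('U')(D, J) = Add(-9, Mul(-1, J))
Function('k')(A) = Add(-32, Mul(21, A)) (Function('k')(A) = Add(-8, Add(Mul(21, A), -24)) = Add(-8, Add(-24, Mul(21, A))) = Add(-32, Mul(21, A)))
Function('Q')(W, l) = Rational(535, 529) (Function('Q')(W, l) = Mul(Add(-32, Mul(21, 27)), Pow(529, -1)) = Mul(Add(-32, 567), Rational(1, 529)) = Mul(535, Rational(1, 529)) = Rational(535, 529))
Add(-374743, Function('Q')(-514, Function('U')(6, 6))) = Add(-374743, Rational(535, 529)) = Rational(-198238512, 529)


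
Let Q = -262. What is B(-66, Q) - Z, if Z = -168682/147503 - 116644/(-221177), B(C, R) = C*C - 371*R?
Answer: 301206892782280/2965842821 ≈ 1.0156e+5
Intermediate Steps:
B(C, R) = C² - 371*R
Z = -1827567162/2965842821 (Z = -168682*1/147503 - 116644*(-1/221177) = -168682/147503 + 10604/20107 = -1827567162/2965842821 ≈ -0.61621)
B(-66, Q) - Z = ((-66)² - 371*(-262)) - 1*(-1827567162/2965842821) = (4356 + 97202) + 1827567162/2965842821 = 101558 + 1827567162/2965842821 = 301206892782280/2965842821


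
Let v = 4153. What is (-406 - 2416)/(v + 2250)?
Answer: -2822/6403 ≈ -0.44073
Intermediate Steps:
(-406 - 2416)/(v + 2250) = (-406 - 2416)/(4153 + 2250) = -2822/6403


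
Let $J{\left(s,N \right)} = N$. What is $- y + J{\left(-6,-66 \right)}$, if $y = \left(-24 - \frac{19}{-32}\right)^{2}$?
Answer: $- \frac{628585}{1024} \approx -613.85$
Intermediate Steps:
$y = \frac{561001}{1024}$ ($y = \left(-24 - - \frac{19}{32}\right)^{2} = \left(-24 + \frac{19}{32}\right)^{2} = \left(- \frac{749}{32}\right)^{2} = \frac{561001}{1024} \approx 547.85$)
$- y + J{\left(-6,-66 \right)} = \left(-1\right) \frac{561001}{1024} - 66 = - \frac{561001}{1024} - 66 = - \frac{628585}{1024}$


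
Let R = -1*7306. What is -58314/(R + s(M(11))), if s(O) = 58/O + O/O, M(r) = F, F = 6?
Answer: 87471/10943 ≈ 7.9933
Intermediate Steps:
M(r) = 6
s(O) = 1 + 58/O (s(O) = 58/O + 1 = 1 + 58/O)
R = -7306
-58314/(R + s(M(11))) = -58314/(-7306 + (58 + 6)/6) = -58314/(-7306 + (1/6)*64) = -58314/(-7306 + 32/3) = -58314/(-21886/3) = -58314*(-3/21886) = 87471/10943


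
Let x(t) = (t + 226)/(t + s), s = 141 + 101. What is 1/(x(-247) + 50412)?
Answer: 5/252081 ≈ 1.9835e-5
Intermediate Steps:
s = 242
x(t) = (226 + t)/(242 + t) (x(t) = (t + 226)/(t + 242) = (226 + t)/(242 + t))
1/(x(-247) + 50412) = 1/((226 - 247)/(242 - 247) + 50412) = 1/(-21/(-5) + 50412) = 1/(-1/5*(-21) + 50412) = 1/(21/5 + 50412) = 1/(252081/5) = 5/252081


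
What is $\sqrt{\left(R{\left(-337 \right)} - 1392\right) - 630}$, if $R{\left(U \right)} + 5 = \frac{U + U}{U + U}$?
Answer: $i \sqrt{2026} \approx 45.011 i$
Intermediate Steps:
$R{\left(U \right)} = -4$ ($R{\left(U \right)} = -5 + \frac{U + U}{U + U} = -5 + \frac{2 U}{2 U} = -5 + 2 U \frac{1}{2 U} = -5 + 1 = -4$)
$\sqrt{\left(R{\left(-337 \right)} - 1392\right) - 630} = \sqrt{\left(-4 - 1392\right) - 630} = \sqrt{-1396 - 630} = \sqrt{-2026} = i \sqrt{2026}$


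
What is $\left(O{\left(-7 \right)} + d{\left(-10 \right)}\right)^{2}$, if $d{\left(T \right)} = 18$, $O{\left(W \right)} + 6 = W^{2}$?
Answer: $3721$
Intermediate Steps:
$O{\left(W \right)} = -6 + W^{2}$
$\left(O{\left(-7 \right)} + d{\left(-10 \right)}\right)^{2} = \left(\left(-6 + \left(-7\right)^{2}\right) + 18\right)^{2} = \left(\left(-6 + 49\right) + 18\right)^{2} = \left(43 + 18\right)^{2} = 61^{2} = 3721$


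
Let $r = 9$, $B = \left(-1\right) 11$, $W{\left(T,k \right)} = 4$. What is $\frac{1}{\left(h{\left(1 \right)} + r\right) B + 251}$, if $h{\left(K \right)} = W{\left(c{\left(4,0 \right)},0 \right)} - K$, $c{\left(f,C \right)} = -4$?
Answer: $\frac{1}{119} \approx 0.0084034$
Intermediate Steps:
$B = -11$
$h{\left(K \right)} = 4 - K$
$\frac{1}{\left(h{\left(1 \right)} + r\right) B + 251} = \frac{1}{\left(\left(4 - 1\right) + 9\right) \left(-11\right) + 251} = \frac{1}{\left(3 + 9\right) \left(-11\right) + 251} = \frac{1}{12 \left(-11\right) + 251} = \frac{1}{-132 + 251} = \frac{1}{119}$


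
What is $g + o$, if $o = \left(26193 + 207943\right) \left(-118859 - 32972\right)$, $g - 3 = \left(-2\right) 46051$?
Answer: $-35549195115$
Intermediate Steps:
$g = -92099$ ($g = 3 - 92102 = -92099$)
$o = -35549103016$ ($o = 234136 \left(-151831\right) = -35549103016$)
$g + o = -92099 - 35549103016 = -35549195115$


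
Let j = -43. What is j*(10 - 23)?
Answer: 559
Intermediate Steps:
j*(10 - 23) = -43*(10 - 23) = -43*(-13) = 559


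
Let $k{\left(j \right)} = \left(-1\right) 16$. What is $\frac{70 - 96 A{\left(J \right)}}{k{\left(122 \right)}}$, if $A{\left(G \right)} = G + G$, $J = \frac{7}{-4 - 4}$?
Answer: $- \frac{119}{8} \approx -14.875$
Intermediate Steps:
$k{\left(j \right)} = -16$
$J = - \frac{7}{8}$ ($J = \frac{7}{-4 - 4} = \frac{7}{-8} = 7 \left(- \frac{1}{8}\right) = - \frac{7}{8} \approx -0.875$)
$A{\left(G \right)} = 2 G$
$\frac{70 - 96 A{\left(J \right)}}{k{\left(122 \right)}} = \frac{70 - 96 \cdot 2 \left(- \frac{7}{8}\right)}{-16} = \left(70 - -168\right) \left(- \frac{1}{16}\right) = \left(70 + 168\right) \left(- \frac{1}{16}\right) = 238 \left(- \frac{1}{16}\right) = - \frac{119}{8}$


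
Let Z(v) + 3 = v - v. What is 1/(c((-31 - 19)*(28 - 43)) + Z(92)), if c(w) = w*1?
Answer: 1/747 ≈ 0.0013387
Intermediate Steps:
Z(v) = -3 (Z(v) = -3 + (v - v) = -3 + 0 = -3)
c(w) = w
1/(c((-31 - 19)*(28 - 43)) + Z(92)) = 1/((-31 - 19)*(28 - 43) - 3) = 1/(-50*(-15) - 3) = 1/(750 - 3) = 1/747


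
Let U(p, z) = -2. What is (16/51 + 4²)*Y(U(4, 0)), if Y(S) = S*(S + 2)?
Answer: 0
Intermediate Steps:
Y(S) = S*(2 + S)
(16/51 + 4²)*Y(U(4, 0)) = (16/51 + 4²)*(-2*(2 - 2)) = (16*(1/51) + 16)*(-2*0) = (16/51 + 16)*0 = (832/51)*0 = 0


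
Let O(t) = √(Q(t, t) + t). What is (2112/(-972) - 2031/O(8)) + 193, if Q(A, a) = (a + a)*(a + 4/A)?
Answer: 6991/324 ≈ 21.577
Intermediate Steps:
Q(A, a) = 2*a*(a + 4/A) (Q(A, a) = (2*a)*(a + 4/A) = 2*a*(a + 4/A))
O(t) = √(8 + t + 2*t²) (O(t) = √(2*t*(4 + t*t)/t + t) = √(2*t*(4 + t²)/t + t) = √((8 + 2*t²) + t) = √(8 + t + 2*t²))
(2112/(-972) - 2031/O(8)) + 193 = (2112/(-972) - 2031/√(8 + 8 + 2*8²)) + 193 = (2112*(-1/972) - 2031/√(8 + 8 + 2*64)) + 193 = (-176/81 - 2031/√(8 + 8 + 128)) + 193 = (-176/81 - 2031/(√144)) + 193 = (-176/81 - 2031/12) + 193 = (-176/81 - 2031*1/12) + 193 = (-176/81 - 677/4) + 193 = -55541/324 + 193 = 6991/324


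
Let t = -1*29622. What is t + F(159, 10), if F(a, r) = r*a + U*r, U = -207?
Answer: -30102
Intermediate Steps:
F(a, r) = -207*r + a*r (F(a, r) = r*a - 207*r = a*r - 207*r = -207*r + a*r)
t = -29622
t + F(159, 10) = -29622 + 10*(-207 + 159) = -29622 + 10*(-48) = -29622 - 480 = -30102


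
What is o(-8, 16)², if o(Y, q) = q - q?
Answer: 0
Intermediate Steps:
o(Y, q) = 0
o(-8, 16)² = 0² = 0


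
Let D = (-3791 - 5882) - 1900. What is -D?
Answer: 11573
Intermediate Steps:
D = -11573 (D = -9673 - 1900 = -11573)
-D = -1*(-11573) = 11573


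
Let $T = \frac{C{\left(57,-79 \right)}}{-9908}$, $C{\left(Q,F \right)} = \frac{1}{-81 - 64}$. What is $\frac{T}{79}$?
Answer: $\frac{1}{113496140} \approx 8.8109 \cdot 10^{-9}$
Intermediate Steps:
$C{\left(Q,F \right)} = - \frac{1}{145}$ ($C{\left(Q,F \right)} = \frac{1}{-145} = - \frac{1}{145}$)
$T = \frac{1}{1436660}$ ($T = - \frac{1}{145 \left(-9908\right)} = \left(- \frac{1}{145}\right) \left(- \frac{1}{9908}\right) = \frac{1}{1436660} \approx 6.9606 \cdot 10^{-7}$)
$\frac{T}{79} = \frac{1}{1436660 \cdot 79} = \frac{1}{1436660} \cdot \frac{1}{79} = \frac{1}{113496140}$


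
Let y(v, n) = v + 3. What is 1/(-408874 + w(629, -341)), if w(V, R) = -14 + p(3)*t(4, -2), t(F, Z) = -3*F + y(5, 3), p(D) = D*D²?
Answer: -1/408996 ≈ -2.4450e-6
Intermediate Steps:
y(v, n) = 3 + v
p(D) = D³
t(F, Z) = 8 - 3*F (t(F, Z) = -3*F + (3 + 5) = -3*F + 8 = 8 - 3*F)
w(V, R) = -122 (w(V, R) = -14 + 3³*(8 - 3*4) = -14 + 27*(8 - 12) = -14 + 27*(-4) = -14 - 108 = -122)
1/(-408874 + w(629, -341)) = 1/(-408874 - 122) = 1/(-408996) = -1/408996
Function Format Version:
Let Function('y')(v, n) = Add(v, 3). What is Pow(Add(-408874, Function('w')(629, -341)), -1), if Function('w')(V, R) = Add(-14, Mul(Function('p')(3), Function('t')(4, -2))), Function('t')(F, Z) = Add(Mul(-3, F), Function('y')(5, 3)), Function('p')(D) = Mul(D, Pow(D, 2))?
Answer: Rational(-1, 408996) ≈ -2.4450e-6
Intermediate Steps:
Function('y')(v, n) = Add(3, v)
Function('p')(D) = Pow(D, 3)
Function('t')(F, Z) = Add(8, Mul(-3, F)) (Function('t')(F, Z) = Add(Mul(-3, F), Add(3, 5)) = Add(Mul(-3, F), 8) = Add(8, Mul(-3, F)))
Function('w')(V, R) = -122 (Function('w')(V, R) = Add(-14, Mul(Pow(3, 3), Add(8, Mul(-3, 4)))) = Add(-14, Mul(27, Add(8, -12))) = Add(-14, Mul(27, -4)) = Add(-14, -108) = -122)
Pow(Add(-408874, Function('w')(629, -341)), -1) = Pow(Add(-408874, -122), -1) = Pow(-408996, -1) = Rational(-1, 408996)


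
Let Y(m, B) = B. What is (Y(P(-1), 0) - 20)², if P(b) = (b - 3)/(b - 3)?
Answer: 400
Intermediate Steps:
P(b) = 1 (P(b) = (-3 + b)/(-3 + b) = 1)
(Y(P(-1), 0) - 20)² = (0 - 20)² = (-20)² = 400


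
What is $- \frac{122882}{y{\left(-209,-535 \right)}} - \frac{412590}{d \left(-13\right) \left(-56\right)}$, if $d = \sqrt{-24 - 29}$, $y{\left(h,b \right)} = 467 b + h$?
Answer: $\frac{61441}{125027} + \frac{206295 i \sqrt{53}}{19292} \approx 0.49142 + 77.848 i$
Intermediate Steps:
$y{\left(h,b \right)} = h + 467 b$
$d = i \sqrt{53}$ ($d = \sqrt{-53} = i \sqrt{53} \approx 7.2801 i$)
$- \frac{122882}{y{\left(-209,-535 \right)}} - \frac{412590}{d \left(-13\right) \left(-56\right)} = - \frac{122882}{-209 + 467 \left(-535\right)} - \frac{412590}{i \sqrt{53} \left(-13\right) \left(-56\right)} = - \frac{122882}{-209 - 249845} - \frac{412590}{- 13 i \sqrt{53} \left(-56\right)} = - \frac{122882}{-250054} - \frac{412590}{728 i \sqrt{53}} = \left(-122882\right) \left(- \frac{1}{250054}\right) - 412590 \left(- \frac{i \sqrt{53}}{38584}\right) = \frac{61441}{125027} + \frac{206295 i \sqrt{53}}{19292}$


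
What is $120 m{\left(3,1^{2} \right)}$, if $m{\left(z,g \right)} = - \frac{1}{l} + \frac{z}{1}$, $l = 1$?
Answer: $240$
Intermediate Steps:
$m{\left(z,g \right)} = -1 + z$ ($m{\left(z,g \right)} = - 1^{-1} + \frac{z}{1} = \left(-1\right) 1 + z 1 = -1 + z$)
$120 m{\left(3,1^{2} \right)} = 120 \left(-1 + 3\right) = 120 \cdot 2 = 240$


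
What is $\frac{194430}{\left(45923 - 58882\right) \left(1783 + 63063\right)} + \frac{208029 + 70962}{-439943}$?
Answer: $- \frac{117266321834832}{184850699409551} \approx -0.63438$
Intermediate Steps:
$\frac{194430}{\left(45923 - 58882\right) \left(1783 + 63063\right)} + \frac{208029 + 70962}{-439943} = \frac{194430}{\left(-12959\right) 64846} + 278991 \left(- \frac{1}{439943}\right) = \frac{194430}{-840339314} - \frac{278991}{439943} = 194430 \left(- \frac{1}{840339314}\right) - \frac{278991}{439943} = - \frac{97215}{420169657} - \frac{278991}{439943} = - \frac{117266321834832}{184850699409551}$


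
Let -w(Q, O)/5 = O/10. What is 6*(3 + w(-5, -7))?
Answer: 39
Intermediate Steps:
w(Q, O) = -O/2 (w(Q, O) = -5*O/10 = -O/2)
6*(3 + w(-5, -7)) = 6*(3 - ½*(-7)) = 6*(3 + 7/2) = 6*(13/2) = 39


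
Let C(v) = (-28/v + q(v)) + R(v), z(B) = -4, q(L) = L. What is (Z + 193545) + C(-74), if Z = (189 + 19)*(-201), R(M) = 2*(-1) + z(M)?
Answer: 5611323/37 ≈ 1.5166e+5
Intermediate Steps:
R(M) = -6 (R(M) = 2*(-1) - 4 = -2 - 4 = -6)
Z = -41808 (Z = 208*(-201) = -41808)
C(v) = -6 + v - 28/v (C(v) = (-28/v + v) - 6 = (v - 28/v) - 6 = -6 + v - 28/v)
(Z + 193545) + C(-74) = (-41808 + 193545) + (-6 - 74 - 28/(-74)) = 151737 + (-6 - 74 - 28*(-1/74)) = 151737 + (-6 - 74 + 14/37) = 151737 - 2946/37 = 5611323/37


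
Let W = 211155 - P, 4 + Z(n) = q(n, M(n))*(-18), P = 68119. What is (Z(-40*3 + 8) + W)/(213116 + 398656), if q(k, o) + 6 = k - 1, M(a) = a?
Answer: 72587/305886 ≈ 0.23730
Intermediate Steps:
q(k, o) = -7 + k (q(k, o) = -6 + (k - 1) = -6 + (-1 + k) = -7 + k)
Z(n) = 122 - 18*n (Z(n) = -4 + (-7 + n)*(-18) = -4 + (126 - 18*n) = 122 - 18*n)
W = 143036 (W = 211155 - 1*68119 = 211155 - 68119 = 143036)
(Z(-40*3 + 8) + W)/(213116 + 398656) = ((122 - 18*(-40*3 + 8)) + 143036)/(213116 + 398656) = ((122 - 18*(-10*12 + 8)) + 143036)/611772 = ((122 - 18*(-120 + 8)) + 143036)*(1/611772) = ((122 - 18*(-112)) + 143036)*(1/611772) = ((122 + 2016) + 143036)*(1/611772) = (2138 + 143036)*(1/611772) = 145174*(1/611772) = 72587/305886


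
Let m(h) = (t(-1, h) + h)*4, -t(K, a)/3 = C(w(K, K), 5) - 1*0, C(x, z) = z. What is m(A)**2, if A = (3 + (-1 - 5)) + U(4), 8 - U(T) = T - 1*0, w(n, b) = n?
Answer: 3136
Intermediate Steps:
U(T) = 8 - T (U(T) = 8 - (T - 1*0) = 8 - (T + 0) = 8 - T)
t(K, a) = -15 (t(K, a) = -3*(5 - 1*0) = -3*(5 + 0) = -3*5 = -15)
A = 1 (A = (3 + (-1 - 5)) + (8 - 1*4) = (3 - 6) + (8 - 4) = -3 + 4 = 1)
m(h) = -60 + 4*h (m(h) = (-15 + h)*4 = -60 + 4*h)
m(A)**2 = (-60 + 4*1)**2 = (-60 + 4)**2 = (-56)**2 = 3136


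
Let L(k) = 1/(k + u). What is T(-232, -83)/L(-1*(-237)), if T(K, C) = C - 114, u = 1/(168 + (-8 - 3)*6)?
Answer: -4762475/102 ≈ -46691.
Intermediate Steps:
u = 1/102 (u = 1/(168 - 11*6) = 1/(168 - 66) = 1/102 ≈ 0.0098039)
L(k) = 1/(1/102 + k) (L(k) = 1/(k + 1/102) = 1/(1/102 + k))
T(K, C) = -114 + C
T(-232, -83)/L(-1*(-237)) = (-114 - 83)/((102/(1 + 102*(-1*(-237))))) = -197/(102/(1 + 102*237)) = -197/(102/(1 + 24174)) = -197/(102/24175) = -197/(102*(1/24175)) = -197/102/24175 = -197*24175/102 = -4762475/102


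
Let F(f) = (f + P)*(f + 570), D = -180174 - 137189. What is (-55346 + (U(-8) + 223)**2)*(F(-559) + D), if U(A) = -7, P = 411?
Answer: 2772031790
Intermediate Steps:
D = -317363
F(f) = (411 + f)*(570 + f) (F(f) = (f + 411)*(f + 570) = (411 + f)*(570 + f))
(-55346 + (U(-8) + 223)**2)*(F(-559) + D) = (-55346 + (-7 + 223)**2)*((234270 + (-559)**2 + 981*(-559)) - 317363) = (-55346 + 216**2)*((234270 + 312481 - 548379) - 317363) = (-55346 + 46656)*(-1628 - 317363) = -8690*(-318991) = 2772031790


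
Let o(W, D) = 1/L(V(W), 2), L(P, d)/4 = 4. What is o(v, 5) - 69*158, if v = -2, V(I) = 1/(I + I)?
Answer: -174431/16 ≈ -10902.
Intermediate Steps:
V(I) = 1/(2*I)
L(P, d) = 16 (L(P, d) = 4*4 = 16)
o(W, D) = 1/16
o(v, 5) - 69*158 = 1/16 - 69*158 = 1/16 - 10902 = -174431/16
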